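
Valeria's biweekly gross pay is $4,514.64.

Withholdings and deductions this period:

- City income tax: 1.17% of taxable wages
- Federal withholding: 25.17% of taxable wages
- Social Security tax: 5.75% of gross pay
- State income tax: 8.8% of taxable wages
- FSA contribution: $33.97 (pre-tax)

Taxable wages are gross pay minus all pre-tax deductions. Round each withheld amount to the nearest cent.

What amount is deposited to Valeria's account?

FSA contribution: $33.97
Taxable wages = $4,514.64 − $33.97 = $4,480.67
Federal withholding: $4,480.67 × 0.2517 = $1,127.78
City income tax: $4,480.67 × 0.0117 = $52.42
State income tax: $4,480.67 × 0.088 = $394.30
Social Security tax: $4,514.64 × 0.0575 = $259.59
Total deductions = $33.97 + $1,127.78 + $52.42 + $394.30 + $259.59 = $1,868.06
Net pay = $4,514.64 − $1,868.06 = $2,646.58

$2,646.58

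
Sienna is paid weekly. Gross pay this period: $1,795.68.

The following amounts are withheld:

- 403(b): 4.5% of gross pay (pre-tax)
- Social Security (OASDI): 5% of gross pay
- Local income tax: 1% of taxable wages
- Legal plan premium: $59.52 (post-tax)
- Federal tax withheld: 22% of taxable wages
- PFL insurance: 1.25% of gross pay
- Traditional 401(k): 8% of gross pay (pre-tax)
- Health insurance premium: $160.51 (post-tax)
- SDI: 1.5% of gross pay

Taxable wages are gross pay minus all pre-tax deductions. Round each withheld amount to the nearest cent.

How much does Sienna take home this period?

$850.64

403(b): $1,795.68 × 0.045 = $80.81
Traditional 401(k): $1,795.68 × 0.08 = $143.65
Pre-tax total = $80.81 + $143.65 = $224.46
Taxable wages = $1,795.68 − $224.46 = $1,571.22
Local income tax: $1,571.22 × 0.01 = $15.71
Federal tax withheld: $1,571.22 × 0.22 = $345.67
Social Security (OASDI): $1,795.68 × 0.05 = $89.78
PFL insurance: $1,795.68 × 0.0125 = $22.45
SDI: $1,795.68 × 0.015 = $26.94
Health insurance premium: $160.51
Legal plan premium: $59.52
Total deductions = $80.81 + $143.65 + $15.71 + $345.67 + $89.78 + $22.45 + $26.94 + $160.51 + $59.52 = $945.04
Net pay = $1,795.68 − $945.04 = $850.64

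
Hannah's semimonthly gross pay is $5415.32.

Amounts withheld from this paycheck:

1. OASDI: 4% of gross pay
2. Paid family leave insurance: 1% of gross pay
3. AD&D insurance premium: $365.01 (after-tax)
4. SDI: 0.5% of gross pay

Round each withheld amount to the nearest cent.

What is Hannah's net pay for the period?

Paid family leave insurance: $5415.32 × 0.01 = $54.15
OASDI: $5415.32 × 0.04 = $216.61
SDI: $5415.32 × 0.005 = $27.08
AD&D insurance premium: $365.01
Total deductions = $54.15 + $216.61 + $27.08 + $365.01 = $662.85
Net pay = $5415.32 − $662.85 = $4752.47

$4752.47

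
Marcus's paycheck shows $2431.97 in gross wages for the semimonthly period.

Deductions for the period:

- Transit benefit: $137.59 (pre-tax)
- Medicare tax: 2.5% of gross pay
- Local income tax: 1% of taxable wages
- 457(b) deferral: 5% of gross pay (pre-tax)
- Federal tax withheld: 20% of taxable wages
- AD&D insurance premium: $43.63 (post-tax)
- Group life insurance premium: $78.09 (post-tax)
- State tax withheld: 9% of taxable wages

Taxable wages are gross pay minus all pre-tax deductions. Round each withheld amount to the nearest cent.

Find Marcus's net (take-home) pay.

Transit benefit: $137.59
457(b) deferral: $2431.97 × 0.05 = $121.60
Pre-tax total = $137.59 + $121.60 = $259.19
Taxable wages = $2431.97 − $259.19 = $2172.78
State tax withheld: $2172.78 × 0.09 = $195.55
Federal tax withheld: $2172.78 × 0.2 = $434.56
Local income tax: $2172.78 × 0.01 = $21.73
Medicare tax: $2431.97 × 0.025 = $60.80
AD&D insurance premium: $43.63
Group life insurance premium: $78.09
Total deductions = $137.59 + $121.60 + $195.55 + $434.56 + $21.73 + $60.80 + $43.63 + $78.09 = $1093.55
Net pay = $2431.97 − $1093.55 = $1338.42

$1338.42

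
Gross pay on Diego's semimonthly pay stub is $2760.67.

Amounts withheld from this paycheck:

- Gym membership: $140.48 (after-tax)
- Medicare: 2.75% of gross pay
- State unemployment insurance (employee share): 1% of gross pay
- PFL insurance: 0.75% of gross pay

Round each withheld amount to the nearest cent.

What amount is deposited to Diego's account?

Medicare: $2760.67 × 0.0275 = $75.92
PFL insurance: $2760.67 × 0.0075 = $20.71
State unemployment insurance (employee share): $2760.67 × 0.01 = $27.61
Gym membership: $140.48
Total deductions = $75.92 + $20.71 + $27.61 + $140.48 = $264.72
Net pay = $2760.67 − $264.72 = $2495.95

$2495.95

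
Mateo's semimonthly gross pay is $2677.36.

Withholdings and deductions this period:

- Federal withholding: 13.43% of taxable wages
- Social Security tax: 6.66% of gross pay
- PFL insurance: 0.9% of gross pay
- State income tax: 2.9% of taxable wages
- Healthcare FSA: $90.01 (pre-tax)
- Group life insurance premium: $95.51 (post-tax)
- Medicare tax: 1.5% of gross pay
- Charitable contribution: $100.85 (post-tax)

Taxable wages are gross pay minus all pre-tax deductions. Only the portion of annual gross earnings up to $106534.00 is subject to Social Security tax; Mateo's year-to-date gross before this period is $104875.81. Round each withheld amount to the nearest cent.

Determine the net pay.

$1793.78

Healthcare FSA: $90.01
Taxable wages = $2677.36 − $90.01 = $2587.35
Federal withholding: $2587.35 × 0.1343 = $347.48
State income tax: $2587.35 × 0.029 = $75.03
Medicare tax: $2677.36 × 0.015 = $40.16
Social Security tax: only $106534.00 − $104875.81 = $1658.19 of this check is subject → $1658.19 × 0.0666 = $110.44
PFL insurance: $2677.36 × 0.009 = $24.10
Group life insurance premium: $95.51
Charitable contribution: $100.85
Total deductions = $90.01 + $347.48 + $75.03 + $40.16 + $110.44 + $24.10 + $95.51 + $100.85 = $883.58
Net pay = $2677.36 − $883.58 = $1793.78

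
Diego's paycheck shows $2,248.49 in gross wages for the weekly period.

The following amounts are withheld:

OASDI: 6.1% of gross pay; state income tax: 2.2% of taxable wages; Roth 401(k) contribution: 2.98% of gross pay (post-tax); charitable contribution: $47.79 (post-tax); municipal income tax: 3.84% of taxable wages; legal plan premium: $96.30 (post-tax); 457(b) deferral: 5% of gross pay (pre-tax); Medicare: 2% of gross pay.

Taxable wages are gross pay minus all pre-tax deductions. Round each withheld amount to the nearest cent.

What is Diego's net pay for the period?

$1,613.82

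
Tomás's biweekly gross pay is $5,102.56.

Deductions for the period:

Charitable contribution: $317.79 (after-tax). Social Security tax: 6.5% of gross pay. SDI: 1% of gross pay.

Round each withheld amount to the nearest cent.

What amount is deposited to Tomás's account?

Social Security tax: $5,102.56 × 0.065 = $331.67
SDI: $5,102.56 × 0.01 = $51.03
Charitable contribution: $317.79
Total deductions = $331.67 + $51.03 + $317.79 = $700.49
Net pay = $5,102.56 − $700.49 = $4,402.07

$4,402.07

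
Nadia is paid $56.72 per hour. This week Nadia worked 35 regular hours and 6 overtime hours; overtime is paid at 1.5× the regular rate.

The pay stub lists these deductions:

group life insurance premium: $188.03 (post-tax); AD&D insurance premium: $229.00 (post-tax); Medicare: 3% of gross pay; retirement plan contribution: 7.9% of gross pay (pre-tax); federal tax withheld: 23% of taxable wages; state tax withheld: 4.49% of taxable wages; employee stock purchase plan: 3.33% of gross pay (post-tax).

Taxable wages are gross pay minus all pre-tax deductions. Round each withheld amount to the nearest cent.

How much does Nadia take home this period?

$1,091.65

Regular pay: 35 × $56.72 = $1,985.20
Overtime pay: 6 × $56.72 × 1.5 = $510.48
Gross pay = $1,985.20 + $510.48 = $2,495.68
Retirement plan contribution: $2,495.68 × 0.079 = $197.16
Taxable wages = $2,495.68 − $197.16 = $2,298.52
Federal tax withheld: $2,298.52 × 0.23 = $528.66
State tax withheld: $2,298.52 × 0.0449 = $103.20
Medicare: $2,495.68 × 0.03 = $74.87
AD&D insurance premium: $229.00
Employee stock purchase plan: $2,495.68 × 0.0333 = $83.11
Group life insurance premium: $188.03
Total deductions = $197.16 + $528.66 + $103.20 + $74.87 + $229.00 + $83.11 + $188.03 = $1,404.03
Net pay = $2,495.68 − $1,404.03 = $1,091.65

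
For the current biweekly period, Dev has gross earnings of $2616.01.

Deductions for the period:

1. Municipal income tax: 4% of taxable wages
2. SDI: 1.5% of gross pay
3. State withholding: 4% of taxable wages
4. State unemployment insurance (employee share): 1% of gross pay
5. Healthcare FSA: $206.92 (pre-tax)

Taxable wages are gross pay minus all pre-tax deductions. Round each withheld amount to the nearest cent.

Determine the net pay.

$2150.97

Healthcare FSA: $206.92
Taxable wages = $2616.01 − $206.92 = $2409.09
Municipal income tax: $2409.09 × 0.04 = $96.36
State withholding: $2409.09 × 0.04 = $96.36
State unemployment insurance (employee share): $2616.01 × 0.01 = $26.16
SDI: $2616.01 × 0.015 = $39.24
Total deductions = $206.92 + $96.36 + $96.36 + $26.16 + $39.24 = $465.04
Net pay = $2616.01 − $465.04 = $2150.97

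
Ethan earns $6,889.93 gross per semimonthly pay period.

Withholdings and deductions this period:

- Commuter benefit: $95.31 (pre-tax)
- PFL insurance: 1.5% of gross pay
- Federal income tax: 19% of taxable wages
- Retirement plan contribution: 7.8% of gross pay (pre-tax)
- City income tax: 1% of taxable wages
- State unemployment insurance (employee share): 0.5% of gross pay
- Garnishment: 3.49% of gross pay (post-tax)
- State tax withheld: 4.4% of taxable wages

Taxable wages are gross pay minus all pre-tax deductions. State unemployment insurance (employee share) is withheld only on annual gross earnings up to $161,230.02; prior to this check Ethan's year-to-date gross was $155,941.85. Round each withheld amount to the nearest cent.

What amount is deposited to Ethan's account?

$4,360.20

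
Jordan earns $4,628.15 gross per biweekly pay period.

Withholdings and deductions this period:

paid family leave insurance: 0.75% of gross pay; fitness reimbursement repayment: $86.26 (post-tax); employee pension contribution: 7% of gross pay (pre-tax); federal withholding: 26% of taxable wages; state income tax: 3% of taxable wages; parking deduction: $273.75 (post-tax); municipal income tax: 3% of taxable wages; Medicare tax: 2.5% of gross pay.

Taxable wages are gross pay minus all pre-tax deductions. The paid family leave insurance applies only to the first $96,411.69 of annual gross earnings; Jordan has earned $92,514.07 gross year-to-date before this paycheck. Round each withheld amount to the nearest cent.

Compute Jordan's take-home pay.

$2,421.89

Employee pension contribution: $4,628.15 × 0.07 = $323.97
Taxable wages = $4,628.15 − $323.97 = $4,304.18
Federal withholding: $4,304.18 × 0.26 = $1,119.09
State income tax: $4,304.18 × 0.03 = $129.13
Municipal income tax: $4,304.18 × 0.03 = $129.13
Paid family leave insurance: only $96,411.69 − $92,514.07 = $3,897.62 of this check is subject → $3,897.62 × 0.0075 = $29.23
Medicare tax: $4,628.15 × 0.025 = $115.70
Parking deduction: $273.75
Fitness reimbursement repayment: $86.26
Total deductions = $323.97 + $1,119.09 + $129.13 + $129.13 + $29.23 + $115.70 + $273.75 + $86.26 = $2,206.26
Net pay = $4,628.15 − $2,206.26 = $2,421.89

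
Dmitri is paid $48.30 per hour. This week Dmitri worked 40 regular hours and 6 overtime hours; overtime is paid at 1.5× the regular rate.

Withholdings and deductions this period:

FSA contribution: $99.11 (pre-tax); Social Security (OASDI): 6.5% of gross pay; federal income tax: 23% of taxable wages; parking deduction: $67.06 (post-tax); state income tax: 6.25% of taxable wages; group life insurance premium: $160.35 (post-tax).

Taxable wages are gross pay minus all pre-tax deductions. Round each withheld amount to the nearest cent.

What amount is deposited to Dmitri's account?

Regular pay: 40 × $48.30 = $1,932.00
Overtime pay: 6 × $48.30 × 1.5 = $434.70
Gross pay = $1,932.00 + $434.70 = $2,366.70
FSA contribution: $99.11
Taxable wages = $2,366.70 − $99.11 = $2,267.59
Federal income tax: $2,267.59 × 0.23 = $521.55
State income tax: $2,267.59 × 0.0625 = $141.72
Social Security (OASDI): $2,366.70 × 0.065 = $153.84
Parking deduction: $67.06
Group life insurance premium: $160.35
Total deductions = $99.11 + $521.55 + $141.72 + $153.84 + $67.06 + $160.35 = $1,143.63
Net pay = $2,366.70 − $1,143.63 = $1,223.07

$1,223.07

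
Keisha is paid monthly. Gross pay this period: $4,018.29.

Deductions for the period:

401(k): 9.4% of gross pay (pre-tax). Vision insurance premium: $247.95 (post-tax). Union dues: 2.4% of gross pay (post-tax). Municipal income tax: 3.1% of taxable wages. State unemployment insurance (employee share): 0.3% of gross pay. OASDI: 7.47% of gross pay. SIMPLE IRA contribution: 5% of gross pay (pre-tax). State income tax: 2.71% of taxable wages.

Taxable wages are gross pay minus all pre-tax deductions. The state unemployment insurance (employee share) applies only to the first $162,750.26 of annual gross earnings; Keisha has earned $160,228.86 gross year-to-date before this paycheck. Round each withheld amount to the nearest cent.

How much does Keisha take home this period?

$2,587.70

401(k): $4,018.29 × 0.094 = $377.72
SIMPLE IRA contribution: $4,018.29 × 0.05 = $200.91
Pre-tax total = $377.72 + $200.91 = $578.63
Taxable wages = $4,018.29 − $578.63 = $3,439.66
State income tax: $3,439.66 × 0.0271 = $93.21
Municipal income tax: $3,439.66 × 0.031 = $106.63
State unemployment insurance (employee share): only $162,750.26 − $160,228.86 = $2,521.40 of this check is subject → $2,521.40 × 0.003 = $7.56
OASDI: $4,018.29 × 0.0747 = $300.17
Vision insurance premium: $247.95
Union dues: $4,018.29 × 0.024 = $96.44
Total deductions = $377.72 + $200.91 + $93.21 + $106.63 + $7.56 + $300.17 + $247.95 + $96.44 = $1,430.59
Net pay = $4,018.29 − $1,430.59 = $2,587.70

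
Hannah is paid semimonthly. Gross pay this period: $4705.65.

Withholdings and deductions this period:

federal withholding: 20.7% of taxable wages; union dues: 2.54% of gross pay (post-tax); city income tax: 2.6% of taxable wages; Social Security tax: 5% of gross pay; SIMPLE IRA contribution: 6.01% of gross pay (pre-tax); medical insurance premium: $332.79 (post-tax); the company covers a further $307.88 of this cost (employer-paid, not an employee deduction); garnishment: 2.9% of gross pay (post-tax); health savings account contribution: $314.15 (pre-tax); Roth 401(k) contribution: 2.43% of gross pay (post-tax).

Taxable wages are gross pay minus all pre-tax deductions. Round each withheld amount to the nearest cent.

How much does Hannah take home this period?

Health savings account contribution: $314.15
SIMPLE IRA contribution: $4705.65 × 0.0601 = $282.81
Pre-tax total = $314.15 + $282.81 = $596.96
Taxable wages = $4705.65 − $596.96 = $4108.69
Federal withholding: $4108.69 × 0.207 = $850.50
City income tax: $4108.69 × 0.026 = $106.83
Social Security tax: $4705.65 × 0.05 = $235.28
Roth 401(k) contribution: $4705.65 × 0.0243 = $114.35
Union dues: $4705.65 × 0.0254 = $119.52
Garnishment: $4705.65 × 0.029 = $136.46
Medical insurance premium: $332.79
(Employer's $307.88 toward medical insurance premium is not withheld from the employee.)
Total deductions = $314.15 + $282.81 + $850.50 + $106.83 + $235.28 + $114.35 + $119.52 + $136.46 + $332.79 = $2492.69
Net pay = $4705.65 − $2492.69 = $2212.96

$2212.96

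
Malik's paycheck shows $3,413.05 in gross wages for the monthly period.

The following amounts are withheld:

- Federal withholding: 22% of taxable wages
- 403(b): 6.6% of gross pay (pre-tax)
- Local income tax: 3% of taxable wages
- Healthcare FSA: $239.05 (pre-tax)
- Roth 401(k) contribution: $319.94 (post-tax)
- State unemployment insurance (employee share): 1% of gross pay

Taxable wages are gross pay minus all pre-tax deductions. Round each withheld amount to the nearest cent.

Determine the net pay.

$1,857.49

Healthcare FSA: $239.05
403(b): $3,413.05 × 0.066 = $225.26
Pre-tax total = $239.05 + $225.26 = $464.31
Taxable wages = $3,413.05 − $464.31 = $2,948.74
Local income tax: $2,948.74 × 0.03 = $88.46
Federal withholding: $2,948.74 × 0.22 = $648.72
State unemployment insurance (employee share): $3,413.05 × 0.01 = $34.13
Roth 401(k) contribution: $319.94
Total deductions = $239.05 + $225.26 + $88.46 + $648.72 + $34.13 + $319.94 = $1,555.56
Net pay = $3,413.05 − $1,555.56 = $1,857.49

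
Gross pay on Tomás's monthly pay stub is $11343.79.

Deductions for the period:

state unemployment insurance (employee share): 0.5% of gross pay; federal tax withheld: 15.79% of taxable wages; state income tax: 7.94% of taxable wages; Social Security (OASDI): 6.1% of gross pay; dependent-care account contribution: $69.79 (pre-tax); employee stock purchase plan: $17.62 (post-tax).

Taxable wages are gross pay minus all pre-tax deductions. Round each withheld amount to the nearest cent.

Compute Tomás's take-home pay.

$7832.37

Dependent-care account contribution: $69.79
Taxable wages = $11343.79 − $69.79 = $11274.00
State income tax: $11274.00 × 0.0794 = $895.16
Federal tax withheld: $11274.00 × 0.1579 = $1780.16
State unemployment insurance (employee share): $11343.79 × 0.005 = $56.72
Social Security (OASDI): $11343.79 × 0.061 = $691.97
Employee stock purchase plan: $17.62
Total deductions = $69.79 + $895.16 + $1780.16 + $56.72 + $691.97 + $17.62 = $3511.42
Net pay = $11343.79 − $3511.42 = $7832.37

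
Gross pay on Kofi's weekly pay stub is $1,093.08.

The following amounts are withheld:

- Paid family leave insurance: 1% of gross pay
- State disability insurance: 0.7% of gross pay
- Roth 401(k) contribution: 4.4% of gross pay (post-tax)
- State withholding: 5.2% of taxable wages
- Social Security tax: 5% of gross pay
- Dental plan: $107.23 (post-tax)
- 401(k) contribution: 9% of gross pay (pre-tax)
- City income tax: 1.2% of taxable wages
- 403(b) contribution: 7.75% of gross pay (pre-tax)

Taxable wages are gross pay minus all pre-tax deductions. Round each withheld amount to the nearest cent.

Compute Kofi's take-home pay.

$623.19

401(k) contribution: $1,093.08 × 0.09 = $98.38
403(b) contribution: $1,093.08 × 0.0775 = $84.71
Pre-tax total = $98.38 + $84.71 = $183.09
Taxable wages = $1,093.08 − $183.09 = $909.99
State withholding: $909.99 × 0.052 = $47.32
City income tax: $909.99 × 0.012 = $10.92
Paid family leave insurance: $1,093.08 × 0.01 = $10.93
State disability insurance: $1,093.08 × 0.007 = $7.65
Social Security tax: $1,093.08 × 0.05 = $54.65
Dental plan: $107.23
Roth 401(k) contribution: $1,093.08 × 0.044 = $48.10
Total deductions = $98.38 + $84.71 + $47.32 + $10.92 + $10.93 + $7.65 + $54.65 + $107.23 + $48.10 = $469.89
Net pay = $1,093.08 − $469.89 = $623.19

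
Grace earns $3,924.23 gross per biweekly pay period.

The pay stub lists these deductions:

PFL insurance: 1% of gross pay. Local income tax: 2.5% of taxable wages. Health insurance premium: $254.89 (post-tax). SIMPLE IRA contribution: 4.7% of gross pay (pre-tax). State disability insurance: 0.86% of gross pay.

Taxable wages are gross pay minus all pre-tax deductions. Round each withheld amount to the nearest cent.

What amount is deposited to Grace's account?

SIMPLE IRA contribution: $3,924.23 × 0.047 = $184.44
Taxable wages = $3,924.23 − $184.44 = $3,739.79
Local income tax: $3,739.79 × 0.025 = $93.49
PFL insurance: $3,924.23 × 0.01 = $39.24
State disability insurance: $3,924.23 × 0.0086 = $33.75
Health insurance premium: $254.89
Total deductions = $184.44 + $93.49 + $39.24 + $33.75 + $254.89 = $605.81
Net pay = $3,924.23 − $605.81 = $3,318.42

$3,318.42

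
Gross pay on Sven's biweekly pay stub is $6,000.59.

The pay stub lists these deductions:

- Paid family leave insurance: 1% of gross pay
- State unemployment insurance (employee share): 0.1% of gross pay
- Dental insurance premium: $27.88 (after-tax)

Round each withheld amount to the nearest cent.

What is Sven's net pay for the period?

$5,906.70

State unemployment insurance (employee share): $6,000.59 × 0.001 = $6.00
Paid family leave insurance: $6,000.59 × 0.01 = $60.01
Dental insurance premium: $27.88
Total deductions = $6.00 + $60.01 + $27.88 = $93.89
Net pay = $6,000.59 − $93.89 = $5,906.70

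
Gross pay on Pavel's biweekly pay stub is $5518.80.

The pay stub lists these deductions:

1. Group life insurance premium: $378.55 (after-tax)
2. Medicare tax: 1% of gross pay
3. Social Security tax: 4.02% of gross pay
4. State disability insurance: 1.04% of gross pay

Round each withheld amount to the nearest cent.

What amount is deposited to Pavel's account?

$4805.80

Medicare tax: $5518.80 × 0.01 = $55.19
State disability insurance: $5518.80 × 0.0104 = $57.40
Social Security tax: $5518.80 × 0.0402 = $221.86
Group life insurance premium: $378.55
Total deductions = $55.19 + $57.40 + $221.86 + $378.55 = $713.00
Net pay = $5518.80 − $713.00 = $4805.80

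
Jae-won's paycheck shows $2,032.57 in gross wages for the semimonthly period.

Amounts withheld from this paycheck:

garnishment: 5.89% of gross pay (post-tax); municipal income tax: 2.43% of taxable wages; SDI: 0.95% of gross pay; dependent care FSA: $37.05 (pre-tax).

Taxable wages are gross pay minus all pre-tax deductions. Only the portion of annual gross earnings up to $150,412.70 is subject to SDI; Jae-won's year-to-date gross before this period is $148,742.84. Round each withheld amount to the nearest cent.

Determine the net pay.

$1,811.45

Dependent care FSA: $37.05
Taxable wages = $2,032.57 − $37.05 = $1,995.52
Municipal income tax: $1,995.52 × 0.0243 = $48.49
SDI: only $150,412.70 − $148,742.84 = $1,669.86 of this check is subject → $1,669.86 × 0.0095 = $15.86
Garnishment: $2,032.57 × 0.0589 = $119.72
Total deductions = $37.05 + $48.49 + $15.86 + $119.72 = $221.12
Net pay = $2,032.57 − $221.12 = $1,811.45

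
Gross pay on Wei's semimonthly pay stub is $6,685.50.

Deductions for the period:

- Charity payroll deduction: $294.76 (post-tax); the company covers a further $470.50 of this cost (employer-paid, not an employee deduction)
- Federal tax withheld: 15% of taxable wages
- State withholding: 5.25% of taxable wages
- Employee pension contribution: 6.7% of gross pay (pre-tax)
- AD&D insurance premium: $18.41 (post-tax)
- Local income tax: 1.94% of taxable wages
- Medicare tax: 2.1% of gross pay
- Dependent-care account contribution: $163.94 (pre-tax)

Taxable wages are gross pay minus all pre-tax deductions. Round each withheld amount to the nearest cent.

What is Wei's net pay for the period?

$4,272.32

Dependent-care account contribution: $163.94
Employee pension contribution: $6,685.50 × 0.067 = $447.93
Pre-tax total = $163.94 + $447.93 = $611.87
Taxable wages = $6,685.50 − $611.87 = $6,073.63
State withholding: $6,073.63 × 0.0525 = $318.87
Local income tax: $6,073.63 × 0.0194 = $117.83
Federal tax withheld: $6,073.63 × 0.15 = $911.04
Medicare tax: $6,685.50 × 0.021 = $140.40
AD&D insurance premium: $18.41
Charity payroll deduction: $294.76
(Employer's $470.50 toward charity payroll deduction is not withheld from the employee.)
Total deductions = $163.94 + $447.93 + $318.87 + $117.83 + $911.04 + $140.40 + $18.41 + $294.76 = $2,413.18
Net pay = $6,685.50 − $2,413.18 = $4,272.32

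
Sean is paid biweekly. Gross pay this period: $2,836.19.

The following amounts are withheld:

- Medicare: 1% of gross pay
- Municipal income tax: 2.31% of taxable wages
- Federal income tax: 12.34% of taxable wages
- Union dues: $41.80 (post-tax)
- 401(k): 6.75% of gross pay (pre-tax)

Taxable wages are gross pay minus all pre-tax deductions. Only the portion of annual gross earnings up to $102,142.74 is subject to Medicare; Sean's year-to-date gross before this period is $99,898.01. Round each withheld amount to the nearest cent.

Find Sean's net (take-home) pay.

$2,193.05

401(k): $2,836.19 × 0.0675 = $191.44
Taxable wages = $2,836.19 − $191.44 = $2,644.75
Municipal income tax: $2,644.75 × 0.0231 = $61.09
Federal income tax: $2,644.75 × 0.1234 = $326.36
Medicare: only $102,142.74 − $99,898.01 = $2,244.73 of this check is subject → $2,244.73 × 0.01 = $22.45
Union dues: $41.80
Total deductions = $191.44 + $61.09 + $326.36 + $22.45 + $41.80 = $643.14
Net pay = $2,836.19 − $643.14 = $2,193.05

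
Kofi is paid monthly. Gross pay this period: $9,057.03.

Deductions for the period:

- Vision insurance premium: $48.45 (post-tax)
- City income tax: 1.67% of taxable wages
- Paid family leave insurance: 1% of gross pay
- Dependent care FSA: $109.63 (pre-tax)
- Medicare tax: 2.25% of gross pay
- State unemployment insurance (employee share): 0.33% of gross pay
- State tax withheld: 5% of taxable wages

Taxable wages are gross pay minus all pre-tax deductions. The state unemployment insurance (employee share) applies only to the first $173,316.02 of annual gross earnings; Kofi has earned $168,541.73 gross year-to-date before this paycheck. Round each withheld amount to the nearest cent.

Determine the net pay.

$7,992.05

Dependent care FSA: $109.63
Taxable wages = $9,057.03 − $109.63 = $8,947.40
State tax withheld: $8,947.40 × 0.05 = $447.37
City income tax: $8,947.40 × 0.0167 = $149.42
Paid family leave insurance: $9,057.03 × 0.01 = $90.57
State unemployment insurance (employee share): only $173,316.02 − $168,541.73 = $4,774.29 of this check is subject → $4,774.29 × 0.0033 = $15.76
Medicare tax: $9,057.03 × 0.0225 = $203.78
Vision insurance premium: $48.45
Total deductions = $109.63 + $447.37 + $149.42 + $90.57 + $15.76 + $203.78 + $48.45 = $1,064.98
Net pay = $9,057.03 − $1,064.98 = $7,992.05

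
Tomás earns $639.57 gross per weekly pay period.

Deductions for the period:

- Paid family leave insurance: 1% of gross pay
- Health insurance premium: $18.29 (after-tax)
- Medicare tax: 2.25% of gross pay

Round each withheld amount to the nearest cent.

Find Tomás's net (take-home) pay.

$600.49

Paid family leave insurance: $639.57 × 0.01 = $6.40
Medicare tax: $639.57 × 0.0225 = $14.39
Health insurance premium: $18.29
Total deductions = $6.40 + $14.39 + $18.29 = $39.08
Net pay = $639.57 − $39.08 = $600.49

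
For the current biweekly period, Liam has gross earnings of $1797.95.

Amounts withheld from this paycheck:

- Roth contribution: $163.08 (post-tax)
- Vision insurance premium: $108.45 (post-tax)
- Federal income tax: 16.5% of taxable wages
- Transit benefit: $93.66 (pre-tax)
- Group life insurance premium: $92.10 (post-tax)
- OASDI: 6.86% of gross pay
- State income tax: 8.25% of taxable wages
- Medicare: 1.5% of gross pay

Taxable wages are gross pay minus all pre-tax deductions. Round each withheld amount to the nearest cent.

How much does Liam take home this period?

$768.54

Transit benefit: $93.66
Taxable wages = $1797.95 − $93.66 = $1704.29
State income tax: $1704.29 × 0.0825 = $140.60
Federal income tax: $1704.29 × 0.165 = $281.21
Medicare: $1797.95 × 0.015 = $26.97
OASDI: $1797.95 × 0.0686 = $123.34
Group life insurance premium: $92.10
Vision insurance premium: $108.45
Roth contribution: $163.08
Total deductions = $93.66 + $140.60 + $281.21 + $26.97 + $123.34 + $92.10 + $108.45 + $163.08 = $1029.41
Net pay = $1797.95 − $1029.41 = $768.54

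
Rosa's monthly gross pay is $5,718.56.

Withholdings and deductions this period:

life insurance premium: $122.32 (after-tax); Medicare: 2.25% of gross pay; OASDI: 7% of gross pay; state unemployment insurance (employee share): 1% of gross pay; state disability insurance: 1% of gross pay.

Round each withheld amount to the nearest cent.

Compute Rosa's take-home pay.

Medicare: $5,718.56 × 0.0225 = $128.67
OASDI: $5,718.56 × 0.07 = $400.30
State disability insurance: $5,718.56 × 0.01 = $57.19
State unemployment insurance (employee share): $5,718.56 × 0.01 = $57.19
Life insurance premium: $122.32
Total deductions = $128.67 + $400.30 + $57.19 + $57.19 + $122.32 = $765.67
Net pay = $5,718.56 − $765.67 = $4,952.89

$4,952.89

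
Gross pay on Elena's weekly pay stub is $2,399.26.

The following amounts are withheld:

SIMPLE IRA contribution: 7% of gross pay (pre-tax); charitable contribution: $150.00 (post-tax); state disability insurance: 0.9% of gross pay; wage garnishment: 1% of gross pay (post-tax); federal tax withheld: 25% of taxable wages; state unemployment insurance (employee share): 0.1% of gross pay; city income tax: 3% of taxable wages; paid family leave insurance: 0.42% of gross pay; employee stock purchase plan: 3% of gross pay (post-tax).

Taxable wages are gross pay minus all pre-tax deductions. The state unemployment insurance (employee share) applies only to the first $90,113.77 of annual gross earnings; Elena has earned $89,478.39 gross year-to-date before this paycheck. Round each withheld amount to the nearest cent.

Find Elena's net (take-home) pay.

$1,328.26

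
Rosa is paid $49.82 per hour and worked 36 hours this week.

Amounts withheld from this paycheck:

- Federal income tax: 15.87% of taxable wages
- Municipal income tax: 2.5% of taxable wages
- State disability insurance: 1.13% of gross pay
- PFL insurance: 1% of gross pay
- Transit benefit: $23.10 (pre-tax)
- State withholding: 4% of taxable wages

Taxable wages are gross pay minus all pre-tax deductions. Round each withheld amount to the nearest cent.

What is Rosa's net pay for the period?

$1336.16

Gross pay: 36 × $49.82 = $1793.52
Transit benefit: $23.10
Taxable wages = $1793.52 − $23.10 = $1770.42
Municipal income tax: $1770.42 × 0.025 = $44.26
State withholding: $1770.42 × 0.04 = $70.82
Federal income tax: $1770.42 × 0.1587 = $280.97
State disability insurance: $1793.52 × 0.0113 = $20.27
PFL insurance: $1793.52 × 0.01 = $17.94
Total deductions = $23.10 + $44.26 + $70.82 + $280.97 + $20.27 + $17.94 = $457.36
Net pay = $1793.52 − $457.36 = $1336.16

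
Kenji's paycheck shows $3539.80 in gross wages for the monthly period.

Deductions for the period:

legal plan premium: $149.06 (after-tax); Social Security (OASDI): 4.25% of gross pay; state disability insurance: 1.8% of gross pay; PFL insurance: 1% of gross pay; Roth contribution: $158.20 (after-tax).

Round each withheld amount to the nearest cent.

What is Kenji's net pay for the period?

$2982.98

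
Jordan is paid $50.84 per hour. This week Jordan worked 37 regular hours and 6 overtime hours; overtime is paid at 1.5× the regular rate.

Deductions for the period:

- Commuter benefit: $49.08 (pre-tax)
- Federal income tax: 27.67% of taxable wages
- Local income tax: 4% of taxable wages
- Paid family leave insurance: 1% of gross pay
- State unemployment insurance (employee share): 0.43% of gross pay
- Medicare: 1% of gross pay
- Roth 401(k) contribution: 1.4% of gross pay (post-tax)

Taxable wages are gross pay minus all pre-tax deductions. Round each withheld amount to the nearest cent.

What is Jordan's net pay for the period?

Regular pay: 37 × $50.84 = $1,881.08
Overtime pay: 6 × $50.84 × 1.5 = $457.56
Gross pay = $1,881.08 + $457.56 = $2,338.64
Commuter benefit: $49.08
Taxable wages = $2,338.64 − $49.08 = $2,289.56
Federal income tax: $2,289.56 × 0.2767 = $633.52
Local income tax: $2,289.56 × 0.04 = $91.58
State unemployment insurance (employee share): $2,338.64 × 0.0043 = $10.06
Paid family leave insurance: $2,338.64 × 0.01 = $23.39
Medicare: $2,338.64 × 0.01 = $23.39
Roth 401(k) contribution: $2,338.64 × 0.014 = $32.74
Total deductions = $49.08 + $633.52 + $91.58 + $10.06 + $23.39 + $23.39 + $32.74 = $863.76
Net pay = $2,338.64 − $863.76 = $1,474.88

$1,474.88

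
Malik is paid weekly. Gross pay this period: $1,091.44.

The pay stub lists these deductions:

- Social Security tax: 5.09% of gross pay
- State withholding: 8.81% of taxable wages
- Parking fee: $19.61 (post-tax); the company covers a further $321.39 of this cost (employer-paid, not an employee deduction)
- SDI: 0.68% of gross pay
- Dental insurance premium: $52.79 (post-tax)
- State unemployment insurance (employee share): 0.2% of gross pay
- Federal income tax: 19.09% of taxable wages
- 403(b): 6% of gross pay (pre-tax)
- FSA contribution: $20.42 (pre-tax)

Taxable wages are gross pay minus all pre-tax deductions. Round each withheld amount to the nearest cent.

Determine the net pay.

$587.43

403(b): $1,091.44 × 0.06 = $65.49
FSA contribution: $20.42
Pre-tax total = $65.49 + $20.42 = $85.91
Taxable wages = $1,091.44 − $85.91 = $1,005.53
Federal income tax: $1,005.53 × 0.1909 = $191.96
State withholding: $1,005.53 × 0.0881 = $88.59
SDI: $1,091.44 × 0.0068 = $7.42
State unemployment insurance (employee share): $1,091.44 × 0.002 = $2.18
Social Security tax: $1,091.44 × 0.0509 = $55.55
Parking fee: $19.61
Dental insurance premium: $52.79
(Employer's $321.39 toward parking fee is not withheld from the employee.)
Total deductions = $65.49 + $20.42 + $191.96 + $88.59 + $7.42 + $2.18 + $55.55 + $19.61 + $52.79 = $504.01
Net pay = $1,091.44 − $504.01 = $587.43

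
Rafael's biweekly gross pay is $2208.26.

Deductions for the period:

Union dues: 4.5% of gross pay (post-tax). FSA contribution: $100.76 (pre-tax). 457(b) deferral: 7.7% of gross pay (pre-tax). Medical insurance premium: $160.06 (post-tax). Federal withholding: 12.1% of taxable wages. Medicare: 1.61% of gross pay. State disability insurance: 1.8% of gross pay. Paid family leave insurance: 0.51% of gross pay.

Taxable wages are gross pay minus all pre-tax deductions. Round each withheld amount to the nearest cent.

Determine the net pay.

457(b) deferral: $2208.26 × 0.077 = $170.04
FSA contribution: $100.76
Pre-tax total = $170.04 + $100.76 = $270.80
Taxable wages = $2208.26 − $270.80 = $1937.46
Federal withholding: $1937.46 × 0.121 = $234.43
State disability insurance: $2208.26 × 0.018 = $39.75
Medicare: $2208.26 × 0.0161 = $35.55
Paid family leave insurance: $2208.26 × 0.0051 = $11.26
Union dues: $2208.26 × 0.045 = $99.37
Medical insurance premium: $160.06
Total deductions = $170.04 + $100.76 + $234.43 + $39.75 + $35.55 + $11.26 + $99.37 + $160.06 = $851.22
Net pay = $2208.26 − $851.22 = $1357.04

$1357.04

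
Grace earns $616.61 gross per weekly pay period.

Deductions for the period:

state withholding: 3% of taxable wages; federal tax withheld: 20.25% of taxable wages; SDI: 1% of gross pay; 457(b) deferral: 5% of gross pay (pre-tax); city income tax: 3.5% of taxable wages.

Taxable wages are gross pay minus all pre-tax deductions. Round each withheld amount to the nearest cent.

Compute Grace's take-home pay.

457(b) deferral: $616.61 × 0.05 = $30.83
Taxable wages = $616.61 − $30.83 = $585.78
State withholding: $585.78 × 0.03 = $17.57
Federal tax withheld: $585.78 × 0.2025 = $118.62
City income tax: $585.78 × 0.035 = $20.50
SDI: $616.61 × 0.01 = $6.17
Total deductions = $30.83 + $17.57 + $118.62 + $20.50 + $6.17 = $193.69
Net pay = $616.61 − $193.69 = $422.92

$422.92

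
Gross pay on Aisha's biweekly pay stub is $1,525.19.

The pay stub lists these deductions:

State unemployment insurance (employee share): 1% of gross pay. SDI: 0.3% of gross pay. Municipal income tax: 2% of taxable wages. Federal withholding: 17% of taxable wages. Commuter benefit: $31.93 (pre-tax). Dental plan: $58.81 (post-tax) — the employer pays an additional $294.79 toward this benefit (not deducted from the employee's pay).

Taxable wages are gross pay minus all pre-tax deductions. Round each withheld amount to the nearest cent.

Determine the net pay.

$1,130.90

Commuter benefit: $31.93
Taxable wages = $1,525.19 − $31.93 = $1,493.26
Federal withholding: $1,493.26 × 0.17 = $253.85
Municipal income tax: $1,493.26 × 0.02 = $29.87
SDI: $1,525.19 × 0.003 = $4.58
State unemployment insurance (employee share): $1,525.19 × 0.01 = $15.25
Dental plan: $58.81
(Employer's $294.79 toward dental plan is not withheld from the employee.)
Total deductions = $31.93 + $253.85 + $29.87 + $4.58 + $15.25 + $58.81 = $394.29
Net pay = $1,525.19 − $394.29 = $1,130.90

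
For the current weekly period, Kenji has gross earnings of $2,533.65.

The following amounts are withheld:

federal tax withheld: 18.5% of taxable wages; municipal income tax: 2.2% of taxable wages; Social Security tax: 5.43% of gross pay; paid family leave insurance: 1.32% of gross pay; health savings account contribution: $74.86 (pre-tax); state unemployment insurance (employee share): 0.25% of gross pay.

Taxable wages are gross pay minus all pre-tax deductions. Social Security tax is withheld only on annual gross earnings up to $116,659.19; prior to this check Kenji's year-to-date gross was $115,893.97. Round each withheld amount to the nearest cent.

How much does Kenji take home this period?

$1,868.50

Health savings account contribution: $74.86
Taxable wages = $2,533.65 − $74.86 = $2,458.79
Municipal income tax: $2,458.79 × 0.022 = $54.09
Federal tax withheld: $2,458.79 × 0.185 = $454.88
Paid family leave insurance: $2,533.65 × 0.0132 = $33.44
Social Security tax: only $116,659.19 − $115,893.97 = $765.22 of this check is subject → $765.22 × 0.0543 = $41.55
State unemployment insurance (employee share): $2,533.65 × 0.0025 = $6.33
Total deductions = $74.86 + $54.09 + $454.88 + $33.44 + $41.55 + $6.33 = $665.15
Net pay = $2,533.65 − $665.15 = $1,868.50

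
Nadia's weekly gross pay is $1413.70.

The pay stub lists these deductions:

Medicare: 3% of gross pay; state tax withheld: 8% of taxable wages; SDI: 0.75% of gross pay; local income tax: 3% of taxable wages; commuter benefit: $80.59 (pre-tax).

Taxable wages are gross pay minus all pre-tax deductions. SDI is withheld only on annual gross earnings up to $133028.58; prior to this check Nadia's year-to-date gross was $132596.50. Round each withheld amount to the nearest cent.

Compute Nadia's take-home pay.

$1140.82

Commuter benefit: $80.59
Taxable wages = $1413.70 − $80.59 = $1333.11
Local income tax: $1333.11 × 0.03 = $39.99
State tax withheld: $1333.11 × 0.08 = $106.65
Medicare: $1413.70 × 0.03 = $42.41
SDI: only $133028.58 − $132596.50 = $432.08 of this check is subject → $432.08 × 0.0075 = $3.24
Total deductions = $80.59 + $39.99 + $106.65 + $42.41 + $3.24 = $272.88
Net pay = $1413.70 − $272.88 = $1140.82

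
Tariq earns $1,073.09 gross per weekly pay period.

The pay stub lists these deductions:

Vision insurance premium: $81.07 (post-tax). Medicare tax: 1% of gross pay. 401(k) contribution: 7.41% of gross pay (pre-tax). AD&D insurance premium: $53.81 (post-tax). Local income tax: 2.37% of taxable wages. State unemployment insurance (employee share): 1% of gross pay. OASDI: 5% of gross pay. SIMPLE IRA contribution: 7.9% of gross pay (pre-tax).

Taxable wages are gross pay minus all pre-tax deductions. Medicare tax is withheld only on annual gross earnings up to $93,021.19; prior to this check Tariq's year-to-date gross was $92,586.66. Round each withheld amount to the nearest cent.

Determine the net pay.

$683.65

401(k) contribution: $1,073.09 × 0.0741 = $79.52
SIMPLE IRA contribution: $1,073.09 × 0.079 = $84.77
Pre-tax total = $79.52 + $84.77 = $164.29
Taxable wages = $1,073.09 − $164.29 = $908.80
Local income tax: $908.80 × 0.0237 = $21.54
Medicare tax: only $93,021.19 − $92,586.66 = $434.53 of this check is subject → $434.53 × 0.01 = $4.35
State unemployment insurance (employee share): $1,073.09 × 0.01 = $10.73
OASDI: $1,073.09 × 0.05 = $53.65
AD&D insurance premium: $53.81
Vision insurance premium: $81.07
Total deductions = $79.52 + $84.77 + $21.54 + $4.35 + $10.73 + $53.65 + $53.81 + $81.07 = $389.44
Net pay = $1,073.09 − $389.44 = $683.65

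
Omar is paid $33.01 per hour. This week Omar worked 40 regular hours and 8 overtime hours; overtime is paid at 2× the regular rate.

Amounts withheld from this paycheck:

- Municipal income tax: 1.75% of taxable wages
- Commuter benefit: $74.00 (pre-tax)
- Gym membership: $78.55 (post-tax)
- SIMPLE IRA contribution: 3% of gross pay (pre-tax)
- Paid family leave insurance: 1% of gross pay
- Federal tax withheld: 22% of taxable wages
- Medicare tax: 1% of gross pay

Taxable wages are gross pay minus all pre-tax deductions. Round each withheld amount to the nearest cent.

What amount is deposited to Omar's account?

Regular pay: 40 × $33.01 = $1320.40
Overtime pay: 8 × $33.01 × 2 = $528.16
Gross pay = $1320.40 + $528.16 = $1848.56
SIMPLE IRA contribution: $1848.56 × 0.03 = $55.46
Commuter benefit: $74.00
Pre-tax total = $55.46 + $74.00 = $129.46
Taxable wages = $1848.56 − $129.46 = $1719.10
Municipal income tax: $1719.10 × 0.0175 = $30.08
Federal tax withheld: $1719.10 × 0.22 = $378.20
Medicare tax: $1848.56 × 0.01 = $18.49
Paid family leave insurance: $1848.56 × 0.01 = $18.49
Gym membership: $78.55
Total deductions = $55.46 + $74.00 + $30.08 + $378.20 + $18.49 + $18.49 + $78.55 = $653.27
Net pay = $1848.56 − $653.27 = $1195.29

$1195.29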